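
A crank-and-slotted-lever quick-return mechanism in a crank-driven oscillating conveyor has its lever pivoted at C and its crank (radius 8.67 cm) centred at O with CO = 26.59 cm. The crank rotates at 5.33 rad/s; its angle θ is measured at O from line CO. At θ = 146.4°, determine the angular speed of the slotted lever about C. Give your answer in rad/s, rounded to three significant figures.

1.56

ω = 5.33 rad/s
Crank pin A relative to C: A = (d + r cosθ, r sinθ); lever angle φ = atan2(r sinθ, d + r cosθ).
Differentiating tanφ: φ̇ = rω(d cosθ + r)/(d² + r² + 2dr cosθ).
d² + r² + 2dr cosθ = |CA|² = 0.0398162 m²;  d cosθ + r = -0.13477 m.
|ω_lever| = |0.0867·5.33·-0.13477| / 0.0398162 = 1.5642 rad/s.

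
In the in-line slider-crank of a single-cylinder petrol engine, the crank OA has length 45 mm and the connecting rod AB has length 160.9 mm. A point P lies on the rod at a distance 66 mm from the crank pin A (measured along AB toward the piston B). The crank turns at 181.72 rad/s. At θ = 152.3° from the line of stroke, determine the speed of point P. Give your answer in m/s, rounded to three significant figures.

5.47

ω = 181.7 rad/s.  Crank-pin speed |V_A| = rω = 8.1774 m/s, perpendicular to OA.
Rod angle: sinφ = −(r/L) sinθ ⇒ φ = -7.470°; ω_rod = −rω cosθ/√(L²−r²sin²θ) = +45.383 rad/s.
V_P = V_A + ω_rod × AP, with AP = 0.066 m along the rod.
Components: V_Px = −rω sinθ − a·ω_rod·sinφ = -3.4118 m/s;  V_Py = rω cosθ + a·ω_rod·cosφ = -4.2703 m/s.
|V_P| = √(V_Px² + V_Py²) = 5.4659 m/s.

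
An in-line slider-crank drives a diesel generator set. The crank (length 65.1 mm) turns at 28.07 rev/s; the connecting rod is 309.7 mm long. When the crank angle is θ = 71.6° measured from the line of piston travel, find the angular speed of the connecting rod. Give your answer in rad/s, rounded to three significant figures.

ω = 176.4 rad/s (converted from 28.07 rev/s).
The rod makes angle φ with the slider axis where L sinφ = r sinθ; differentiating, L cosφ·φ̇ = r ω cosθ.
L cosφ = √(L² − r² sin²θ) = 0.30348 m.
|ω_rod| = r ω |cosθ| / √(L² − r² sin²θ) = 0.0651·176.4·0.31565/0.30348 = 11.942 rad/s.

11.9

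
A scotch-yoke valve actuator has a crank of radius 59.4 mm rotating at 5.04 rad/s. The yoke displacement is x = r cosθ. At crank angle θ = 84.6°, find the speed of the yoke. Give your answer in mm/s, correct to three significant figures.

ω = 5.04 rad/s
x = r cosθ ⇒ ẋ = −rω sinθ.
|v| = rω|sinθ| = 0.0594·5.04·|sin 84.6°| = 0.29805 m/s = 298.05 mm/s.

298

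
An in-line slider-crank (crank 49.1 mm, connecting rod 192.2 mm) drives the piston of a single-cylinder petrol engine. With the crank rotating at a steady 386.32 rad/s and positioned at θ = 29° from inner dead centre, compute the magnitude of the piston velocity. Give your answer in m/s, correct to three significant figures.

ω = 386.3 rad/s
For an in-line slider-crank, x = r cosθ + √(L² − r² sin²θ), so v = −rω sinθ·[1 + r cosθ/√(L² − r² sin²θ)].
With r = 0.0491 m, L = 0.1922 m, θ = 29°: √(L² − r² sin²θ) = 0.19072 m.
v = −0.0491·386.3·0.48481·[1 + 0.0491·0.87462/0.19072] = -11.267 m/s.
|v| = 11.267 m/s.

11.3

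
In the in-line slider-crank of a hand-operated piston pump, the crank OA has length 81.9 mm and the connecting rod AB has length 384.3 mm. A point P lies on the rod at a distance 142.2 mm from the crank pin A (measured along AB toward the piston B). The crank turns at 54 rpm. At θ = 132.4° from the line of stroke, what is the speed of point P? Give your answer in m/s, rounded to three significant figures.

ω = 5.655 rad/s.  Crank-pin speed |V_A| = rω = 0.46313 m/s, perpendicular to OA.
Rod angle: sinφ = −(r/L) sinθ ⇒ φ = -9.055°; ω_rod = −rω cosθ/√(L²−r²sin²θ) = +0.82288 rad/s.
V_P = V_A + ω_rod × AP, with AP = 0.1422 m along the rod.
Components: V_Px = −rω sinθ − a·ω_rod·sinφ = -0.32359 m/s;  V_Py = rω cosθ + a·ω_rod·cosφ = -0.19674 m/s.
|V_P| = √(V_Px² + V_Py²) = 0.3787 m/s.

0.379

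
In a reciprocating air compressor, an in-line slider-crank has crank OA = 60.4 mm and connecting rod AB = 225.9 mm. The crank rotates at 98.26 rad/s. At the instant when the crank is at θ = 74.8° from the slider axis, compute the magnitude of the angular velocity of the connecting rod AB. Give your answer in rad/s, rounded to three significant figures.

7.13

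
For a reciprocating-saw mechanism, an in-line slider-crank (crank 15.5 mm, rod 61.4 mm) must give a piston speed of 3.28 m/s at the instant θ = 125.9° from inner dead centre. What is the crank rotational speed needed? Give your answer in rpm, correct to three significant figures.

For an in-line slider-crank, |v_piston| = rω|sinθ|·[1 + r cosθ/√(L² − r² sin²θ)].
With r = 0.0155 m, L = 0.0614 m, θ = 125.9°: the bracketed kinematic factor |dx/dθ| = 0.010657 m.
ω = v/|dx/dθ| = 3.28/0.010657 = 307.78 rad/s.
N = 60ω/(2π) = 2939.1 rpm.

2940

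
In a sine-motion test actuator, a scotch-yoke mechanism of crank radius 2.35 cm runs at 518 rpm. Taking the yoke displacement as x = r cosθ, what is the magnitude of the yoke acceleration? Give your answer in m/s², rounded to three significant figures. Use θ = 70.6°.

23.0

ω = 54.24 rad/s (from 518 rpm).
x = r cosθ ⇒ ẍ = −rω² cosθ (ω constant).
|a| = rω²|cosθ| = 0.0235·(54.24)²·|cos 70.6°| = 22.969 m/s².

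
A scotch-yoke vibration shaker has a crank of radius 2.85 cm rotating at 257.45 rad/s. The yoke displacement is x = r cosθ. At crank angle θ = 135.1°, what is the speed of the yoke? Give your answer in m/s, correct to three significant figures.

ω = 257.4 rad/s
x = r cosθ ⇒ ẋ = −rω sinθ.
|v| = rω|sinθ| = 0.0285·257.4·|sin 135.1°| = 5.1792 m/s.

5.18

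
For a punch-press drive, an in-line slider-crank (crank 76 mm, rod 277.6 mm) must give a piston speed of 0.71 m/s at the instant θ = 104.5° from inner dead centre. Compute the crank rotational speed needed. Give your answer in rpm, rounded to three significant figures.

99.2

For an in-line slider-crank, |v_piston| = rω|sinθ|·[1 + r cosθ/√(L² − r² sin²θ)].
With r = 0.076 m, L = 0.2776 m, θ = 104.5°: the bracketed kinematic factor |dx/dθ| = 0.068348 m.
ω = v/|dx/dθ| = 0.71/0.068348 = 10.388 rad/s.
N = 60ω/(2π) = 99.198 rpm.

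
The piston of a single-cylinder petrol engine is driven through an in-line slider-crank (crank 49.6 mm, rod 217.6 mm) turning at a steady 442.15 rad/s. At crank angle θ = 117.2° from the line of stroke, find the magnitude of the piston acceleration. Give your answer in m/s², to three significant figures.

5730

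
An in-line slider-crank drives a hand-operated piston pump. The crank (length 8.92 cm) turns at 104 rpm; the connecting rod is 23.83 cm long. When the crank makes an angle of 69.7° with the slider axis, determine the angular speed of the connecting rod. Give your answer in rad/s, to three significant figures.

ω = 10.89 rad/s (converted from 104 rpm).
The rod makes angle φ with the slider axis where L sinφ = r sinθ; differentiating, L cosφ·φ̇ = r ω cosθ.
L cosφ = √(L² − r² sin²θ) = 0.22313 m.
|ω_rod| = r ω |cosθ| / √(L² − r² sin²θ) = 0.0892·10.89·0.34694/0.22313 = 1.5105 rad/s.

1.51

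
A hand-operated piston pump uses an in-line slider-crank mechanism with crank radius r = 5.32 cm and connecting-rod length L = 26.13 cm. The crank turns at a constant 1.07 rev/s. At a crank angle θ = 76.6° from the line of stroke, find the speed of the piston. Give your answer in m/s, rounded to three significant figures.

ω = 2π·1.07 = 6.723 rad/s
For an in-line slider-crank, x = r cosθ + √(L² − r² sin²θ), so v = −rω sinθ·[1 + r cosθ/√(L² − r² sin²θ)].
With r = 0.0532 m, L = 0.2613 m, θ = 76.6°: √(L² − r² sin²θ) = 0.25612 m.
v = −0.0532·6.723·0.97278·[1 + 0.0532·0.23175/0.25612] = -0.36468 m/s.
|v| = 0.36468 m/s.

0.365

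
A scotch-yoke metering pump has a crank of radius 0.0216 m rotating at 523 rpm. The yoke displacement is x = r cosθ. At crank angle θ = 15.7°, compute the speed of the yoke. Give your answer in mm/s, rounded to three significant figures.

ω = 54.77 rad/s (from 523 rpm).
x = r cosθ ⇒ ẋ = −rω sinθ.
|v| = rω|sinθ| = 0.0216·54.77·|sin 15.7°| = 0.32012 m/s = 320.12 mm/s.

320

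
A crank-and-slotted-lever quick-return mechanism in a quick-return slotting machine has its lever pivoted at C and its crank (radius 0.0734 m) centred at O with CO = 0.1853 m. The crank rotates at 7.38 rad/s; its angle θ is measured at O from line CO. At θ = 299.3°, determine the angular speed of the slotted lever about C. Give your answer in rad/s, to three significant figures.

1.68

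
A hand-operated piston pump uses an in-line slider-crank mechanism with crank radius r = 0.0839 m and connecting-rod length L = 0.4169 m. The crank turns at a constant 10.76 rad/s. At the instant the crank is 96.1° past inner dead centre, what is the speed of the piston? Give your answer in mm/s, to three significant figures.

878

ω = 10.76 rad/s
For an in-line slider-crank, x = r cosθ + √(L² − r² sin²θ), so v = −rω sinθ·[1 + r cosθ/√(L² − r² sin²θ)].
With r = 0.0839 m, L = 0.4169 m, θ = 96.1°: √(L² − r² sin²θ) = 0.40847 m.
v = −0.0839·10.76·0.99434·[1 + 0.0839·-0.10626/0.40847] = -0.87806 m/s.
|v| = 0.87806 m/s = 878.06 mm/s.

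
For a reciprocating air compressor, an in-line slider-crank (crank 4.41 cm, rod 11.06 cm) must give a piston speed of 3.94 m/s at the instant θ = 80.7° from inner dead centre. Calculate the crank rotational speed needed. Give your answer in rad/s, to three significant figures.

For an in-line slider-crank, |v_piston| = rω|sinθ|·[1 + r cosθ/√(L² − r² sin²θ)].
With r = 0.0441 m, L = 0.1106 m, θ = 80.7°: the bracketed kinematic factor |dx/dθ| = 0.046571 m.
ω = v/|dx/dθ| = 3.94/0.046571 = 84.602 rad/s.

84.6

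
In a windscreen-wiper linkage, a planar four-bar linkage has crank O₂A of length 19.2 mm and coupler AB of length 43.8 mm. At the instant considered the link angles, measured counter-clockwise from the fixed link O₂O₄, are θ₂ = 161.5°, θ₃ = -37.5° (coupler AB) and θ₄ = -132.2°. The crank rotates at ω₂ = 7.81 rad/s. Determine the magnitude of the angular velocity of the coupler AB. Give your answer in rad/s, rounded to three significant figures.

3.15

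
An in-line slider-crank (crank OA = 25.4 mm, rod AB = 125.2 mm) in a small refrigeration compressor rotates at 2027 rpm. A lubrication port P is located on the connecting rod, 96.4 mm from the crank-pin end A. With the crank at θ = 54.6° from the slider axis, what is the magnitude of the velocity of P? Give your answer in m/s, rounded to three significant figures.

4.85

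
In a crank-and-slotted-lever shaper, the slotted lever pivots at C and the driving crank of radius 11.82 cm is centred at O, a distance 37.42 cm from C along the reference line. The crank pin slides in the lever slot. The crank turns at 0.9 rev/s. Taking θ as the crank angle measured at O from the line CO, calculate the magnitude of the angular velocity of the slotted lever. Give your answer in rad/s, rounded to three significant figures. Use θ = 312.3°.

ω = 5.655 rad/s (from 0.9 rev/s).
Crank pin A relative to C: A = (d + r cosθ, r sinθ); lever angle φ = atan2(r sinθ, d + r cosθ).
Differentiating tanφ: φ̇ = rω(d cosθ + r)/(d² + r² + 2dr cosθ).
d² + r² + 2dr cosθ = |CA|² = 0.213532 m²;  d cosθ + r = +0.37004 m.
|ω_lever| = |0.1182·5.655·+0.37004| / 0.213532 = 1.1583 rad/s.

1.16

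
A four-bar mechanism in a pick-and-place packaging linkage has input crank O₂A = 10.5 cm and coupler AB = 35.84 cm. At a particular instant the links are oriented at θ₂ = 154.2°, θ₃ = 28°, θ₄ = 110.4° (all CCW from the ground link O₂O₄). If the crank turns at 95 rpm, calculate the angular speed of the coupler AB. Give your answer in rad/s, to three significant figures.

ω₂ = 9.948 rad/s (from 95 rpm).
Differentiating the loop-closure r₂e^{iθ₂}+r₃e^{iθ₃}=r₁+r₄e^{iθ₄} gives r₂ω₂e^{iθ₂}+r₃ω₃e^{iθ₃}=r₄ω₄e^{iθ₄}.
Eliminating the other unknown: ω₃ = r₂ω₂ sin(θ₄−θ₂) / [r₃ sin(θ₃−θ₄)].
Numerator sine = -0.69214; denominator sine = -0.99122.
Result = 0.105·9.948·(-0.69214) / (0.3584·(-0.99122)) = +2.0352 rad/s; magnitude 2.0352 rad/s.

2.04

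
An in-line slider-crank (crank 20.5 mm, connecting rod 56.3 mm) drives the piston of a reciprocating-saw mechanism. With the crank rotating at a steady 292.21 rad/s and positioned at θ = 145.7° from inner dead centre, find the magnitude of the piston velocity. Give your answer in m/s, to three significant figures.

2.34

ω = 292.2 rad/s
For an in-line slider-crank, x = r cosθ + √(L² − r² sin²θ), so v = −rω sinθ·[1 + r cosθ/√(L² − r² sin²θ)].
With r = 0.0205 m, L = 0.0563 m, θ = 145.7°: √(L² − r² sin²θ) = 0.055102 m.
v = −0.0205·292.2·0.56353·[1 + 0.0205·-0.82610/0.055102] = -2.3382 m/s.
|v| = 2.3382 m/s.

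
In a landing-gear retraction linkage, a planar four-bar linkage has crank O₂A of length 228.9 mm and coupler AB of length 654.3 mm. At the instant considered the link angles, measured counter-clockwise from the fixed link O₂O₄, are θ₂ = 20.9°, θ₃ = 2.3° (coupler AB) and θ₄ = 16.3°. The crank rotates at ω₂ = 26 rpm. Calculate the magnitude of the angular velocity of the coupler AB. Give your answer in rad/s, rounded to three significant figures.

0.316

ω₂ = 2.723 rad/s (from 26 rpm).
Differentiating the loop-closure r₂e^{iθ₂}+r₃e^{iθ₃}=r₁+r₄e^{iθ₄} gives r₂ω₂e^{iθ₂}+r₃ω₃e^{iθ₃}=r₄ω₄e^{iθ₄}.
Eliminating the other unknown: ω₃ = r₂ω₂ sin(θ₄−θ₂) / [r₃ sin(θ₃−θ₄)].
Numerator sine = -0.08020; denominator sine = -0.24192.
Result = 0.2289·2.723·(-0.08020) / (0.6543·(-0.24192)) = +0.31577 rad/s; magnitude 0.31577 rad/s.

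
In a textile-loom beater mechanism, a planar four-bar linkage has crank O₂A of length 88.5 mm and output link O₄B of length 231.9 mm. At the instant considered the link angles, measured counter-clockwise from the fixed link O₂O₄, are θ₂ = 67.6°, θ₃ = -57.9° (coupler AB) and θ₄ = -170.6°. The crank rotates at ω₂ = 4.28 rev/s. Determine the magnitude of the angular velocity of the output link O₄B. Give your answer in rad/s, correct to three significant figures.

9.06

ω₂ = 26.89 rad/s (from 4.28 rev/s).
Differentiating the loop-closure r₂e^{iθ₂}+r₃e^{iθ₃}=r₁+r₄e^{iθ₄} gives r₂ω₂e^{iθ₂}+r₃ω₃e^{iθ₃}=r₄ω₄e^{iθ₄}.
Eliminating the other unknown: ω₄ = r₂ω₂ sin(θ₂−θ₃) / [r₄ sin(θ₄−θ₃)].
Numerator sine = +0.81412; denominator sine = -0.92254.
Result = 0.0885·26.89·(+0.81412) / (0.2319·(-0.92254)) = -9.0567 rad/s; magnitude 9.0567 rad/s.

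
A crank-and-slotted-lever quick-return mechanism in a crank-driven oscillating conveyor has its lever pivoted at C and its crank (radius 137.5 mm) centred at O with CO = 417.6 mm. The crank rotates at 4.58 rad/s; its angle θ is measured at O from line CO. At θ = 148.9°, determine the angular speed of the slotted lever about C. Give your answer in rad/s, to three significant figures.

ω = 4.58 rad/s
Crank pin A relative to C: A = (d + r cosθ, r sinθ); lever angle φ = atan2(r sinθ, d + r cosθ).
Differentiating tanφ: φ̇ = rω(d cosθ + r)/(d² + r² + 2dr cosθ).
d² + r² + 2dr cosθ = |CA|² = 0.0949623 m²;  d cosθ + r = -0.22008 m.
|ω_lever| = |0.1375·4.58·-0.22008| / 0.0949623 = 1.4595 rad/s.

1.46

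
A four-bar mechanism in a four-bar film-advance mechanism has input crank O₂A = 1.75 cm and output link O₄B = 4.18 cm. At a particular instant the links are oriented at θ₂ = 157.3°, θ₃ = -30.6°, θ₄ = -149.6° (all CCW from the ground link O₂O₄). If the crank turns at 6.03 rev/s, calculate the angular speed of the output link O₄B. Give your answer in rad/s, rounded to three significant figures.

ω₂ = 37.89 rad/s (from 6.03 rev/s).
Differentiating the loop-closure r₂e^{iθ₂}+r₃e^{iθ₃}=r₁+r₄e^{iθ₄} gives r₂ω₂e^{iθ₂}+r₃ω₃e^{iθ₃}=r₄ω₄e^{iθ₄}.
Eliminating the other unknown: ω₄ = r₂ω₂ sin(θ₂−θ₃) / [r₄ sin(θ₄−θ₃)].
Numerator sine = -0.13744; denominator sine = -0.87462.
Result = 0.0175·37.89·(-0.13744) / (0.0418·(-0.87462)) = +2.4927 rad/s; magnitude 2.4927 rad/s.

2.49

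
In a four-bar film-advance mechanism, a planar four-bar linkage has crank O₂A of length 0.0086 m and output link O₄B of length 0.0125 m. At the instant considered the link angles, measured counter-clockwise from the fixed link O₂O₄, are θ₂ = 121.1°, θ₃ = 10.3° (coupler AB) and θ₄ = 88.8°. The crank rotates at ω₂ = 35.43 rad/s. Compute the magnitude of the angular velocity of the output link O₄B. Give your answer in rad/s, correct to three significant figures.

23.3

ω₂ = 35.43 rad/s
Differentiating the loop-closure r₂e^{iθ₂}+r₃e^{iθ₃}=r₁+r₄e^{iθ₄} gives r₂ω₂e^{iθ₂}+r₃ω₃e^{iθ₃}=r₄ω₄e^{iθ₄}.
Eliminating the other unknown: ω₄ = r₂ω₂ sin(θ₂−θ₃) / [r₄ sin(θ₄−θ₃)].
Numerator sine = +0.93483; denominator sine = +0.97992.
Result = 0.0086·35.43·(+0.93483) / (0.0125·(+0.97992)) = +23.254 rad/s; magnitude 23.254 rad/s.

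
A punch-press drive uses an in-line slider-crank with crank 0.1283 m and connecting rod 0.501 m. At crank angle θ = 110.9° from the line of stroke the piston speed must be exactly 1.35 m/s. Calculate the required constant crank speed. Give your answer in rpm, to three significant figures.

119

For an in-line slider-crank, |v_piston| = rω|sinθ|·[1 + r cosθ/√(L² − r² sin²θ)].
With r = 0.1283 m, L = 0.501 m, θ = 110.9°: the bracketed kinematic factor |dx/dθ| = 0.10858 m.
ω = v/|dx/dθ| = 1.35/0.10858 = 12.433 rad/s.
N = 60ω/(2π) = 118.73 rpm.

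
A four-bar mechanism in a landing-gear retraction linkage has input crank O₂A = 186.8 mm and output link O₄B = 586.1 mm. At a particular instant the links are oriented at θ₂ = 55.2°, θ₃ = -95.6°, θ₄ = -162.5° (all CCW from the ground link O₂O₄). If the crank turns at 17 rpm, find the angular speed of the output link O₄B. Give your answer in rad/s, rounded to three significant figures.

0.301

ω₂ = 1.78 rad/s (from 17 rpm).
Differentiating the loop-closure r₂e^{iθ₂}+r₃e^{iθ₃}=r₁+r₄e^{iθ₄} gives r₂ω₂e^{iθ₂}+r₃ω₃e^{iθ₃}=r₄ω₄e^{iθ₄}.
Eliminating the other unknown: ω₄ = r₂ω₂ sin(θ₂−θ₃) / [r₄ sin(θ₄−θ₃)].
Numerator sine = +0.48786; denominator sine = -0.91982.
Result = 0.1868·1.78·(+0.48786) / (0.5861·(-0.91982)) = -0.30094 rad/s; magnitude 0.30094 rad/s.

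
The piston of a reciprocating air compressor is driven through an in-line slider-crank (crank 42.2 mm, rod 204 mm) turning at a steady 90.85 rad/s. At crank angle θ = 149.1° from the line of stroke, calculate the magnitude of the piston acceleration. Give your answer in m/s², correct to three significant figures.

264

ω = 90.85 rad/s
x(θ) = r cosθ + √(L² − r² sin²θ); with ω constant, a = ω²·d²x/dθ².
d²x/dθ² = −r cosθ − r²(cos2θ)/√u − r⁴ sin²2θ/(4u^{3/2}),  u = L² − r² sin²θ = 0.0411463 m².
Substituting r = 0.0422 m, L = 0.204 m, θ = 149.1°: d²x/dθ² = +0.031988 m.
a = ω²·d²x/dθ² = (90.85)²·(+0.031988) = +264.02 m/s²;  |a| = 264.02 m/s².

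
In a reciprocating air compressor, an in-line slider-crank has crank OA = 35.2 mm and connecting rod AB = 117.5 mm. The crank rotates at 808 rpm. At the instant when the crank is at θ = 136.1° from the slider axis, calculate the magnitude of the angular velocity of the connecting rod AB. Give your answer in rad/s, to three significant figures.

18.7

ω = 84.61 rad/s (converted from 808 rpm).
The rod makes angle φ with the slider axis where L sinφ = r sinθ; differentiating, L cosφ·φ̇ = r ω cosθ.
L cosφ = √(L² − r² sin²θ) = 0.11494 m.
|ω_rod| = r ω |cosθ| / √(L² − r² sin²θ) = 0.0352·84.61·0.72055/0.11494 = 18.672 rad/s.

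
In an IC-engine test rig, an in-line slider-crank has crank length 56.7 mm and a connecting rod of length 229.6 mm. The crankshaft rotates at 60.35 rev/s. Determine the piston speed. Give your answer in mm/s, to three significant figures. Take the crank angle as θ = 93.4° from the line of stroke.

21100

ω = 2π·60.4 = 379.2 rad/s
For an in-line slider-crank, x = r cosθ + √(L² − r² sin²θ), so v = −rω sinθ·[1 + r cosθ/√(L² − r² sin²θ)].
With r = 0.0567 m, L = 0.2296 m, θ = 93.4°: √(L² − r² sin²θ) = 0.22251 m.
v = −0.0567·379.2·0.99824·[1 + 0.0567·-0.05931/0.22251] = -21.138 m/s.
|v| = 21.138 m/s = 21138 mm/s.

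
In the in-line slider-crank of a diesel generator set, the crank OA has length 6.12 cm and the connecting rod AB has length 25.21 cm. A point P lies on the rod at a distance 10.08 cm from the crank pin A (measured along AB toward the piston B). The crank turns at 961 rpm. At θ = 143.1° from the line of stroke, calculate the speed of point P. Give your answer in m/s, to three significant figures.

4.51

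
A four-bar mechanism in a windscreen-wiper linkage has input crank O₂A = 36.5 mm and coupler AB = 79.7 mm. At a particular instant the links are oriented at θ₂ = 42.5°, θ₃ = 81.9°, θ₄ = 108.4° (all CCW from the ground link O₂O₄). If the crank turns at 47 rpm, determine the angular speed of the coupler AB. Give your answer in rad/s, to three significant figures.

ω₂ = 4.922 rad/s (from 47 rpm).
Differentiating the loop-closure r₂e^{iθ₂}+r₃e^{iθ₃}=r₁+r₄e^{iθ₄} gives r₂ω₂e^{iθ₂}+r₃ω₃e^{iθ₃}=r₄ω₄e^{iθ₄}.
Eliminating the other unknown: ω₃ = r₂ω₂ sin(θ₄−θ₂) / [r₃ sin(θ₃−θ₄)].
Numerator sine = +0.91283; denominator sine = -0.44620.
Result = 0.0365·4.922·(+0.91283) / (0.0797·(-0.44620)) = -4.6113 rad/s; magnitude 4.6113 rad/s.

4.61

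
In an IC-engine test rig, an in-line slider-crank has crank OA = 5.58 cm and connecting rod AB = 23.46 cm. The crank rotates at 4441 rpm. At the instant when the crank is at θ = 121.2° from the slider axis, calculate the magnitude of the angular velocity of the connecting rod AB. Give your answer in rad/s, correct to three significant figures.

ω = 465.1 rad/s (converted from 4441 rpm).
The rod makes angle φ with the slider axis where L sinφ = r sinθ; differentiating, L cosφ·φ̇ = r ω cosθ.
L cosφ = √(L² − r² sin²θ) = 0.22969 m.
|ω_rod| = r ω |cosθ| / √(L² − r² sin²θ) = 0.0558·465.1·0.51803/0.22969 = 58.526 rad/s.

58.5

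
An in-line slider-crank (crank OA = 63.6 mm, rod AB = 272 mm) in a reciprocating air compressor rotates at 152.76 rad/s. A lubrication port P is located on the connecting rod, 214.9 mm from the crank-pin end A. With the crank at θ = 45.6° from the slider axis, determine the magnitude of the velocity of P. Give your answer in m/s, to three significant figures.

ω = 152.8 rad/s.  Crank-pin speed |V_A| = rω = 9.7155 m/s, perpendicular to OA.
Rod angle: sinφ = −(r/L) sinθ ⇒ φ = -9.617°; ω_rod = −rω cosθ/√(L²−r²sin²θ) = -25.347 rad/s.
V_P = V_A + ω_rod × AP, with AP = 0.2149 m along the rod.
Components: V_Px = −rω sinθ − a·ω_rod·sinφ = -7.8515 m/s;  V_Py = rω cosθ + a·ω_rod·cosφ = +1.427 m/s.
|V_P| = √(V_Px² + V_Py²) = 7.9801 m/s.

7.98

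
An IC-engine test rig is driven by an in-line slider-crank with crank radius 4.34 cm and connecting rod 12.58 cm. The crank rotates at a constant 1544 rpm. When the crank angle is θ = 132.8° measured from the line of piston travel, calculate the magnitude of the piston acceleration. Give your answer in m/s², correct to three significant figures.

ω = 2π·1544/60 = 161.7 rad/s
x(θ) = r cosθ + √(L² − r² sin²θ); with ω constant, a = ω²·d²x/dθ².
d²x/dθ² = −r cosθ − r²(cos2θ)/√u − r⁴ sin²2θ/(4u^{3/2}),  u = L² − r² sin²θ = 0.0148116 m².
Substituting r = 0.0434 m, L = 0.1258 m, θ = 132.8°: d²x/dθ² = +0.030186 m.
a = ω²·d²x/dθ² = (161.7)²·(+0.030186) = +789.15 m/s²;  |a| = 789.15 m/s².

789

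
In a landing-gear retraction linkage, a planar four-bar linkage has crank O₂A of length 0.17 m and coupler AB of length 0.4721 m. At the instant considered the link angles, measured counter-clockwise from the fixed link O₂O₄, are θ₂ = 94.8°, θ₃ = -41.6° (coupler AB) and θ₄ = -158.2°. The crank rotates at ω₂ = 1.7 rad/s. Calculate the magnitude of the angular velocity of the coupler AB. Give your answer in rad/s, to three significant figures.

0.655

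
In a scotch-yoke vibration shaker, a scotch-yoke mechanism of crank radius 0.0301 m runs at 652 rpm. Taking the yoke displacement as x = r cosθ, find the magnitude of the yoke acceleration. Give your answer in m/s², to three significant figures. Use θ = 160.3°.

ω = 68.28 rad/s (from 652 rpm).
x = r cosθ ⇒ ẍ = −rω² cosθ (ω constant).
|a| = rω²|cosθ| = 0.0301·(68.28)²·|cos 160.3°| = 132.11 m/s².

132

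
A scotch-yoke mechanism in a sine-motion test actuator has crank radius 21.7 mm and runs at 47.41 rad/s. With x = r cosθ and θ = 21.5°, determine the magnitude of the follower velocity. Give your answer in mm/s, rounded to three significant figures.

377

ω = 47.41 rad/s
x = r cosθ ⇒ ẋ = −rω sinθ.
|v| = rω|sinθ| = 0.0217·47.41·|sin 21.5°| = 0.37706 m/s = 377.06 mm/s.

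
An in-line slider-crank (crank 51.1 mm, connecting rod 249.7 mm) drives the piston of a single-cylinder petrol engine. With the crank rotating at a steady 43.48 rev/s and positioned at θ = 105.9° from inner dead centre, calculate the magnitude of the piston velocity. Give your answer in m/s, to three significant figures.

12.7

ω = 2π·43.5 = 273.2 rad/s
For an in-line slider-crank, x = r cosθ + √(L² − r² sin²θ), so v = −rω sinθ·[1 + r cosθ/√(L² − r² sin²θ)].
With r = 0.0511 m, L = 0.2497 m, θ = 105.9°: √(L² − r² sin²θ) = 0.24482 m.
v = −0.0511·273.2·0.96174·[1 + 0.0511·-0.27396/0.24482] = -12.658 m/s.
|v| = 12.658 m/s.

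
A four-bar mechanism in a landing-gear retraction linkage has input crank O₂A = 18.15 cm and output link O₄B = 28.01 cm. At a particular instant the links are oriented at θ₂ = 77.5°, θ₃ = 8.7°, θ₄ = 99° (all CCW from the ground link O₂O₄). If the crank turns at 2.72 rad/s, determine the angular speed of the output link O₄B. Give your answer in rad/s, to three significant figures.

1.64

ω₂ = 2.72 rad/s
Differentiating the loop-closure r₂e^{iθ₂}+r₃e^{iθ₃}=r₁+r₄e^{iθ₄} gives r₂ω₂e^{iθ₂}+r₃ω₃e^{iθ₃}=r₄ω₄e^{iθ₄}.
Eliminating the other unknown: ω₄ = r₂ω₂ sin(θ₂−θ₃) / [r₄ sin(θ₄−θ₃)].
Numerator sine = +0.93232; denominator sine = +0.99999.
Result = 0.1815·2.72·(+0.93232) / (0.2801·(+0.99999)) = +1.6433 rad/s; magnitude 1.6433 rad/s.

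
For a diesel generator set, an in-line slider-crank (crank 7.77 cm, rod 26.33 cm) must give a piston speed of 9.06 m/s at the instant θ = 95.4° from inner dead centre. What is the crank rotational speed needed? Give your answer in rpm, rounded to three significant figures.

1150

For an in-line slider-crank, |v_piston| = rω|sinθ|·[1 + r cosθ/√(L² − r² sin²θ)].
With r = 0.0777 m, L = 0.2633 m, θ = 95.4°: the bracketed kinematic factor |dx/dθ| = 0.075108 m.
ω = v/|dx/dθ| = 9.06/0.075108 = 120.63 rad/s.
N = 60ω/(2π) = 1151.9 rpm.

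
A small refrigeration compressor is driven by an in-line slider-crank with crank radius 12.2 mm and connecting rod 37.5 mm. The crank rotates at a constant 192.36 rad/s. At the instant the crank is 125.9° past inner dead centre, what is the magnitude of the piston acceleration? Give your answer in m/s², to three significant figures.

308

ω = 192.4 rad/s
x(θ) = r cosθ + √(L² − r² sin²θ); with ω constant, a = ω²·d²x/dθ².
d²x/dθ² = −r cosθ − r²(cos2θ)/√u − r⁴ sin²2θ/(4u^{3/2}),  u = L² − r² sin²θ = 0.00130859 m².
Substituting r = 0.0122 m, L = 0.0375 m, θ = 125.9°: d²x/dθ² = +0.0083333 m.
a = ω²·d²x/dθ² = (192.4)²·(+0.0083333) = +308.35 m/s²;  |a| = 308.35 m/s².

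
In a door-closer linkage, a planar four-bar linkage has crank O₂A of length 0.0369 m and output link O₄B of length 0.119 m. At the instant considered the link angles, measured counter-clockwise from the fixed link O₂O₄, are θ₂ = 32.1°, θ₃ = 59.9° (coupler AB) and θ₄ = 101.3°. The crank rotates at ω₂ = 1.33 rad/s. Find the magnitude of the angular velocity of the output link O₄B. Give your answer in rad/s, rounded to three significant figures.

0.291

ω₂ = 1.33 rad/s
Differentiating the loop-closure r₂e^{iθ₂}+r₃e^{iθ₃}=r₁+r₄e^{iθ₄} gives r₂ω₂e^{iθ₂}+r₃ω₃e^{iθ₃}=r₄ω₄e^{iθ₄}.
Eliminating the other unknown: ω₄ = r₂ω₂ sin(θ₂−θ₃) / [r₄ sin(θ₄−θ₃)].
Numerator sine = -0.46639; denominator sine = +0.66131.
Result = 0.0369·1.33·(-0.46639) / (0.119·(+0.66131)) = -0.29085 rad/s; magnitude 0.29085 rad/s.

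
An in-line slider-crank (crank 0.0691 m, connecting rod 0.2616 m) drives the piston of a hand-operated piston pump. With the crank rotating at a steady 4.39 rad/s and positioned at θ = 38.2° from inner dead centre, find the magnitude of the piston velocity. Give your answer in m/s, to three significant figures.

0.227

ω = 4.39 rad/s
For an in-line slider-crank, x = r cosθ + √(L² − r² sin²θ), so v = −rω sinθ·[1 + r cosθ/√(L² − r² sin²θ)].
With r = 0.0691 m, L = 0.2616 m, θ = 38.2°: √(L² − r² sin²θ) = 0.25809 m.
v = −0.0691·4.39·0.61841·[1 + 0.0691·0.78586/0.25809] = -0.22706 m/s.
|v| = 0.22706 m/s.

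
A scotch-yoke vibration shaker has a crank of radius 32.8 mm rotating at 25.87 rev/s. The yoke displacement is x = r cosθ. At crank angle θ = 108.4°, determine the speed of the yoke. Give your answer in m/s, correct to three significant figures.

5.06

ω = 162.5 rad/s (from 25.87 rev/s).
x = r cosθ ⇒ ẋ = −rω sinθ.
|v| = rω|sinθ| = 0.0328·162.5·|sin 108.4°| = 5.0589 m/s.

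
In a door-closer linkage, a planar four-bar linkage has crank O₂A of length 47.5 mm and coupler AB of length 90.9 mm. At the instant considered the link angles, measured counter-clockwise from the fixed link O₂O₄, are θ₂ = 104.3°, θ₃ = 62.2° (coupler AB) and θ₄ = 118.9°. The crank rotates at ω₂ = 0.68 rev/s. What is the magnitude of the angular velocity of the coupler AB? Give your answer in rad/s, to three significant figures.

ω₂ = 4.273 rad/s (from 0.68 rev/s).
Differentiating the loop-closure r₂e^{iθ₂}+r₃e^{iθ₃}=r₁+r₄e^{iθ₄} gives r₂ω₂e^{iθ₂}+r₃ω₃e^{iθ₃}=r₄ω₄e^{iθ₄}.
Eliminating the other unknown: ω₃ = r₂ω₂ sin(θ₄−θ₂) / [r₃ sin(θ₃−θ₄)].
Numerator sine = +0.25207; denominator sine = -0.83581.
Result = 0.0475·4.273·(+0.25207) / (0.0909·(-0.83581)) = -0.67334 rad/s; magnitude 0.67334 rad/s.

0.673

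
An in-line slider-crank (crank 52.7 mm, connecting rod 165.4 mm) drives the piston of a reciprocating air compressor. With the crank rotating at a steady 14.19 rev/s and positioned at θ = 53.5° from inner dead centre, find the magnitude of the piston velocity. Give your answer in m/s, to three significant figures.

4.52

ω = 2π·14.2 = 89.16 rad/s
For an in-line slider-crank, x = r cosθ + √(L² − r² sin²θ), so v = −rω sinθ·[1 + r cosθ/√(L² − r² sin²θ)].
With r = 0.0527 m, L = 0.1654 m, θ = 53.5°: √(L² − r² sin²θ) = 0.15988 m.
v = −0.0527·89.16·0.80386·[1 + 0.0527·0.59482/0.15988] = -4.5176 m/s.
|v| = 4.5176 m/s.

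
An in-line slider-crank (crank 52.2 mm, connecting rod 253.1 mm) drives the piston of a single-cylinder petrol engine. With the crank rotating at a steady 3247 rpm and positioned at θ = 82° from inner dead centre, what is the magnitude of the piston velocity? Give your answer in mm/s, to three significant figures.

18100

ω = 2π·3247/60 = 340 rad/s
For an in-line slider-crank, x = r cosθ + √(L² − r² sin²θ), so v = −rω sinθ·[1 + r cosθ/√(L² − r² sin²θ)].
With r = 0.0522 m, L = 0.2531 m, θ = 82°: √(L² − r² sin²θ) = 0.24777 m.
v = −0.0522·340·0.99027·[1 + 0.0522·0.13917/0.24777] = -18.092 m/s.
|v| = 18.092 m/s = 18092 mm/s.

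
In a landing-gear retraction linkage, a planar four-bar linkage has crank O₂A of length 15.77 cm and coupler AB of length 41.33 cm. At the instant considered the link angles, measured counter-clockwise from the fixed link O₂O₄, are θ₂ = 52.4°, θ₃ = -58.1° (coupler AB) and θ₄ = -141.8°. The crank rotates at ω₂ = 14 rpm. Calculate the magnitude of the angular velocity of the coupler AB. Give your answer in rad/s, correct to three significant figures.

ω₂ = 1.466 rad/s (from 14 rpm).
Differentiating the loop-closure r₂e^{iθ₂}+r₃e^{iθ₃}=r₁+r₄e^{iθ₄} gives r₂ω₂e^{iθ₂}+r₃ω₃e^{iθ₃}=r₄ω₄e^{iθ₄}.
Eliminating the other unknown: ω₃ = r₂ω₂ sin(θ₄−θ₂) / [r₃ sin(θ₃−θ₄)].
Numerator sine = +0.24531; denominator sine = +0.99396.
Result = 0.1577·1.466·(+0.24531) / (0.4133·(+0.99396)) = +0.13806 rad/s; magnitude 0.13806 rad/s.

0.138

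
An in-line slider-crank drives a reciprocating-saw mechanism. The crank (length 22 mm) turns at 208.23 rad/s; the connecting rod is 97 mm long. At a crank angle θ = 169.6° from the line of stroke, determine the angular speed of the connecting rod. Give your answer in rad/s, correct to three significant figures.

46.5

ω = 208.2 rad/s
The rod makes angle φ with the slider axis where L sinφ = r sinθ; differentiating, L cosφ·φ̇ = r ω cosθ.
L cosφ = √(L² − r² sin²θ) = 0.096919 m.
|ω_rod| = r ω |cosθ| / √(L² − r² sin²θ) = 0.022·208.2·0.98357/0.096919 = 46.491 rad/s.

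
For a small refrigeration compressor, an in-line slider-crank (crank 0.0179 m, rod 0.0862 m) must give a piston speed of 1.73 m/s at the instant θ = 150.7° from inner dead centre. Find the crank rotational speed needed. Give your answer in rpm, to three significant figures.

2310

For an in-line slider-crank, |v_piston| = rω|sinθ|·[1 + r cosθ/√(L² − r² sin²θ)].
With r = 0.0179 m, L = 0.0862 m, θ = 150.7°: the bracketed kinematic factor |dx/dθ| = 0.0071653 m.
ω = v/|dx/dθ| = 1.73/0.0071653 = 241.44 rad/s.
N = 60ω/(2π) = 2305.6 rpm.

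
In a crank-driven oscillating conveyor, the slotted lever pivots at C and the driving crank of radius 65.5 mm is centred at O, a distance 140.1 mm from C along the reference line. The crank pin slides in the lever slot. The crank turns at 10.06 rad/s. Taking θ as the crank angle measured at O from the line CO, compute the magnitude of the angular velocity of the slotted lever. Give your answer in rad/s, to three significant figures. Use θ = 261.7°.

1.40

ω = 10.06 rad/s
Crank pin A relative to C: A = (d + r cosθ, r sinθ); lever angle φ = atan2(r sinθ, d + r cosθ).
Differentiating tanφ: φ̇ = rω(d cosθ + r)/(d² + r² + 2dr cosθ).
d² + r² + 2dr cosθ = |CA|² = 0.0212689 m²;  d cosθ + r = +0.045276 m.
|ω_lever| = |0.0655·10.06·+0.045276| / 0.0212689 = 1.4027 rad/s.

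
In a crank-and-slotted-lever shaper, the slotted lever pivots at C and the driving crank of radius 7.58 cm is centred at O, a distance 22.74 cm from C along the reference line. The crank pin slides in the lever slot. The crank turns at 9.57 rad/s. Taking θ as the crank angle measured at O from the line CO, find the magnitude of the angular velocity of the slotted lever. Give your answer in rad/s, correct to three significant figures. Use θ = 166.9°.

4.43

ω = 9.57 rad/s
Crank pin A relative to C: A = (d + r cosθ, r sinθ); lever angle φ = atan2(r sinθ, d + r cosθ).
Differentiating tanφ: φ̇ = rω(d cosθ + r)/(d² + r² + 2dr cosθ).
d² + r² + 2dr cosθ = |CA|² = 0.0238797 m²;  d cosθ + r = -0.14568 m.
|ω_lever| = |0.0758·9.57·-0.14568| / 0.0238797 = 4.4255 rad/s.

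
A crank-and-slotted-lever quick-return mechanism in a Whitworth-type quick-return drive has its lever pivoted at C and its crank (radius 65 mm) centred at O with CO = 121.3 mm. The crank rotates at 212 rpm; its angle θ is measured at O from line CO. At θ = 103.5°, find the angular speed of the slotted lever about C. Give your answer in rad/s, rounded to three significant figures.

ω = 22.2 rad/s (from 212 rpm).
Crank pin A relative to C: A = (d + r cosθ, r sinθ); lever angle φ = atan2(r sinθ, d + r cosθ).
Differentiating tanφ: φ̇ = rω(d cosθ + r)/(d² + r² + 2dr cosθ).
d² + r² + 2dr cosθ = |CA|² = 0.0152575 m²;  d cosθ + r = +0.036683 m.
|ω_lever| = |0.065·22.2·+0.036683| / 0.0152575 = 3.4694 rad/s.

3.47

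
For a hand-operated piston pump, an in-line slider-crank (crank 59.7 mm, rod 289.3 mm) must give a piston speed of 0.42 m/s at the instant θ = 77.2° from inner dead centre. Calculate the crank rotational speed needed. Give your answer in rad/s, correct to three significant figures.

6.89

For an in-line slider-crank, |v_piston| = rω|sinθ|·[1 + r cosθ/√(L² − r² sin²θ)].
With r = 0.0597 m, L = 0.2893 m, θ = 77.2°: the bracketed kinematic factor |dx/dθ| = 0.060934 m.
ω = v/|dx/dθ| = 0.42/0.060934 = 6.8928 rad/s.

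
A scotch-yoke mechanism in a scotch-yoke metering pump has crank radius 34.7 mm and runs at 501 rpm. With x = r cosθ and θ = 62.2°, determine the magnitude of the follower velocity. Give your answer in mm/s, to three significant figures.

1610

ω = 52.46 rad/s (from 501 rpm).
x = r cosθ ⇒ ẋ = −rω sinθ.
|v| = rω|sinθ| = 0.0347·52.46·|sin 62.2°| = 1.6104 m/s = 1610.4 mm/s.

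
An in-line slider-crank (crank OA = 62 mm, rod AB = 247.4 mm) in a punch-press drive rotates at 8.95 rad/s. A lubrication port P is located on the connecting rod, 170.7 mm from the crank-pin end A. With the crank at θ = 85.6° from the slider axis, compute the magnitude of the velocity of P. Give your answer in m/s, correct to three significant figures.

0.561

ω = 8.95 rad/s.  Crank-pin speed |V_A| = rω = 0.5549 m/s, perpendicular to OA.
Rod angle: sinφ = −(r/L) sinθ ⇒ φ = -14.470°; ω_rod = −rω cosθ/√(L²−r²sin²θ) = -0.17771 rad/s.
V_P = V_A + ω_rod × AP, with AP = 0.1707 m along the rod.
Components: V_Px = −rω sinθ − a·ω_rod·sinφ = -0.56084 m/s;  V_Py = rω cosθ + a·ω_rod·cosφ = +0.013198 m/s.
|V_P| = √(V_Px² + V_Py²) = 0.561 m/s.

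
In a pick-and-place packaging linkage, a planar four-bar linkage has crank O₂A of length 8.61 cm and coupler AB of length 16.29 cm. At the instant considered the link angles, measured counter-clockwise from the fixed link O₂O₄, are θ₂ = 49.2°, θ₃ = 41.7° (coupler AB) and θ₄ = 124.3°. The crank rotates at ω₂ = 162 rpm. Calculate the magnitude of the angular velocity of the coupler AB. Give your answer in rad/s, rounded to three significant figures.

ω₂ = 16.96 rad/s (from 162 rpm).
Differentiating the loop-closure r₂e^{iθ₂}+r₃e^{iθ₃}=r₁+r₄e^{iθ₄} gives r₂ω₂e^{iθ₂}+r₃ω₃e^{iθ₃}=r₄ω₄e^{iθ₄}.
Eliminating the other unknown: ω₃ = r₂ω₂ sin(θ₄−θ₂) / [r₃ sin(θ₃−θ₄)].
Numerator sine = +0.96638; denominator sine = -0.99167.
Result = 0.0861·16.96·(+0.96638) / (0.1629·(-0.99167)) = -8.7378 rad/s; magnitude 8.7378 rad/s.

8.74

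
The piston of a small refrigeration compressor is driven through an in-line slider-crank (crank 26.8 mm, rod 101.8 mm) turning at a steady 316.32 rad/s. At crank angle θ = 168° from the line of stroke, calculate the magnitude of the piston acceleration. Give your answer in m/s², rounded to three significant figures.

ω = 316.3 rad/s
x(θ) = r cosθ + √(L² − r² sin²θ); with ω constant, a = ω²·d²x/dθ².
d²x/dθ² = −r cosθ − r²(cos2θ)/√u − r⁴ sin²2θ/(4u^{3/2}),  u = L² − r² sin²θ = 0.0103322 m².
Substituting r = 0.0268 m, L = 0.1018 m, θ = 168°: d²x/dθ² = +0.019739 m.
a = ω²·d²x/dθ² = (316.3)²·(+0.019739) = +1975 m/s²;  |a| = 1975 m/s².

1980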